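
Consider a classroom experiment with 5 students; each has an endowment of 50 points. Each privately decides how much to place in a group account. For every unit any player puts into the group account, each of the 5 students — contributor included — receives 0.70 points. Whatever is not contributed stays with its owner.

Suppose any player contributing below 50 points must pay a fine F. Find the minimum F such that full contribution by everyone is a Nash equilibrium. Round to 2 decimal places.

15.00 points

Given the others contribute fully, the best deviation is to contribute 0 (any partial contribution still incurs the fine and gives up units whose private return 0.70 is below 1).
Deviating from 50 to 0 saves 50 points but forfeits the deviator's share of the drop in the group account: 0.70 × 50 = 35.00.
So the deviation gain is 50 − 35.00 = 15.00, and the fine must be at least 15.00 points to wipe it out.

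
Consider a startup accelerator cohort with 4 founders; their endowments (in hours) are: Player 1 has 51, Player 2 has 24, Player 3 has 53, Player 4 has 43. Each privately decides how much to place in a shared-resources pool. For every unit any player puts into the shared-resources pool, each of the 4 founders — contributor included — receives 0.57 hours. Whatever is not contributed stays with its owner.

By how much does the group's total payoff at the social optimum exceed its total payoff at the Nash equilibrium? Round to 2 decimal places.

218.88 hours

The private return per contributed unit is 0.57 < 1 for everyone, so the Nash equilibrium is zero contribution and the group total is Σ E_j = 51 + 24 + 53 + 43 = 171.
Each contributed unit returns 2.280 to the group, so the social optimum is full contribution by everyone: group total = 2.280 × 171 = 389.88.
Efficiency loss = (2.280 − 1) × 171 = 218.88.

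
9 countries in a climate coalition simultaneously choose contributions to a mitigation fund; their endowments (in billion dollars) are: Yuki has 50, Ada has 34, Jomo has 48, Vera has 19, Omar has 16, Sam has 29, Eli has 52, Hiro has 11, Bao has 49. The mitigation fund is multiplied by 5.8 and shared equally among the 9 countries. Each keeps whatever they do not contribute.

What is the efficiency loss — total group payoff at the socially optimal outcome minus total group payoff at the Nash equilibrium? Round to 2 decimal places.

1478.40 billion dollars

The private return per contributed unit is 5.8/9 = 0.6444 < 1 for every player regardless of endowment, so the Nash equilibrium is zero contribution and the group total is Σ E_j = 50 + 34 + 48 + 19 + 16 + 29 + 52 + 11 + 49 = 308.
Each contributed unit returns 5.800 to the group, so the social optimum is full contribution by everyone: group total = 5.800 × 308 = 1786.40.
Efficiency loss = (5.800 − 1) × 308 = 1478.40.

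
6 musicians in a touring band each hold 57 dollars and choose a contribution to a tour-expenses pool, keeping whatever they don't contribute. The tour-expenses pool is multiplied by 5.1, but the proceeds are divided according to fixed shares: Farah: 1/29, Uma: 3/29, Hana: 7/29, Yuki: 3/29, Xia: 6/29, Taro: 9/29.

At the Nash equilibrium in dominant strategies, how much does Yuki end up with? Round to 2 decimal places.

147.22 dollars

For player j, contributing a unit is worthwhile iff 5.1 × (j's share) ≥ 1, i.e. iff j's share is at least 0.1961.
The shares above 0.1961 belong to Hana, Xia and Taro, contributing 57 each; the remaining 3 contribute 0. Total contributed: 171.
Yuki keeps 57 and receives 5.1 × 171 × 3/29 = 90.22 from the tour-expenses pool, for a payoff of 147.22.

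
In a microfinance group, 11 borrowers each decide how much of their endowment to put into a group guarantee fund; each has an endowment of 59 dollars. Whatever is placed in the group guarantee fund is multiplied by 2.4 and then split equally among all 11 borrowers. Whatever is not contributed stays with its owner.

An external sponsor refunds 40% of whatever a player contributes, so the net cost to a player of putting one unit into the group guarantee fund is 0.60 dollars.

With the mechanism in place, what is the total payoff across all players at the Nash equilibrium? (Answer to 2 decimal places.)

Even with the mechanism, each unit contributed returns only (2.4/11) / 0.60 = 0.3636 per unit of net cost, so contributing nothing is still dominant.
At the Nash equilibrium no one contributes; group total payoff = 11 × 59 = 649.

649.00 dollars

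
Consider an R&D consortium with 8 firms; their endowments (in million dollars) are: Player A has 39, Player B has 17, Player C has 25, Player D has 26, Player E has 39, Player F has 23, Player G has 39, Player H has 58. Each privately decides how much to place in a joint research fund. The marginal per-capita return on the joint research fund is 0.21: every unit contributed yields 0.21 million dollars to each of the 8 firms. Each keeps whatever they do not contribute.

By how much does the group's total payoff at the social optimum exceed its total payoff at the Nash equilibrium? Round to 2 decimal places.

180.88 million dollars

The private return per contributed unit is 0.21 < 1 for everyone, so the Nash equilibrium is zero contribution and the group total is Σ E_j = 39 + 17 + 25 + 26 + 39 + 23 + 39 + 58 = 266.
Each contributed unit returns 1.680 to the group, so the social optimum is full contribution by everyone: group total = 1.680 × 266 = 446.88.
Efficiency loss = (1.680 − 1) × 266 = 180.88.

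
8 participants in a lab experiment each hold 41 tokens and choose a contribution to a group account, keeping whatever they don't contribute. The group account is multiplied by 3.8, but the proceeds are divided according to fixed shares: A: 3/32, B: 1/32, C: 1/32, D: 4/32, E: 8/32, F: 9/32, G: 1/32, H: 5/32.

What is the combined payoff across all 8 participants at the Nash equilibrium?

442.80 tokens

Each unit j contributes comes back to j as 3.8 × (j's share), so j prefers to contribute only if that share exceeds 1/3.8 = 0.2632; otherwise keeping the unit dominates.
The only share above 0.2632 is F's 9/32, contributing 41; the remaining 7 contribute 0. Total contributed: 41.
The group account pays out 3.8 × 41 = 155.80 in total (split across the unequal shares, but the aggregate is all that matters for the group sum).
The 7 free-riders keep 41 each, adding 287. Group total = 287 + 155.80 = 442.80.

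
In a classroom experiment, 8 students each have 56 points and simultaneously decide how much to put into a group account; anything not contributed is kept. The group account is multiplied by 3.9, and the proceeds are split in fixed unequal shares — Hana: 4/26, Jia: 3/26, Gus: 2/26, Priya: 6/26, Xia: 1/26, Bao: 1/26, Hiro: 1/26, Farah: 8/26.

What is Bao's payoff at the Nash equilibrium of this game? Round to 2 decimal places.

64.40 points

Each unit j contributes comes back to j as 3.9 × (j's share), so j prefers to contribute only if that share exceeds 1/3.9 = 0.2564; otherwise keeping the unit dominates.
Only Farah (8/26) clears that bar, contributing 56; the remaining 7 contribute 0. Total contributed: 56.
Bao keeps 56 and receives 3.9 × 56 × 1/26 = 8.40 from the group account, for a payoff of 64.40.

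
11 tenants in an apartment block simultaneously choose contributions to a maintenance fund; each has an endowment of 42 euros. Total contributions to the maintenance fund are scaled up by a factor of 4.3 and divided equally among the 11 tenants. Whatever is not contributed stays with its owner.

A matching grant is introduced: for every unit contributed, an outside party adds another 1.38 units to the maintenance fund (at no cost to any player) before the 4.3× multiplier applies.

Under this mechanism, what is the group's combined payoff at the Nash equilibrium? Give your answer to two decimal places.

462.00 euros

Even with the mechanism, each unit contributed returns only 4.3 × 2.38 / 11 = 0.9304 per unit of net cost, so contributing nothing is still dominant.
At the Nash equilibrium no one contributes; group total payoff = 11 × 42 = 462.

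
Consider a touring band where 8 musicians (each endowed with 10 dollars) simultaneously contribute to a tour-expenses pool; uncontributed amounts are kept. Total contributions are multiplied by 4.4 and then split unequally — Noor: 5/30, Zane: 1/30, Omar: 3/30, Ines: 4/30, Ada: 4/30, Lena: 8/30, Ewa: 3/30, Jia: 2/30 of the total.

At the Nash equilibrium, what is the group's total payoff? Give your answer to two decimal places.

A player with share s gets back 4.4·s per unit contributed, so full contribution is dominant for anyone with s > 1/4.4 = 0.2273 and zero contribution is dominant for anyone below.
Lena alone (share 8/30) is above the threshold, contributing 10; the remaining 7 contribute 0. Total contributed: 10.
The tour-expenses pool pays out 4.4 × 10 = 44.00 in total (split across the unequal shares, but the aggregate is all that matters for the group sum).
The 7 free-riders keep 10 each, adding 70. Group total = 70 + 44.00 = 114.00.

114.00 dollars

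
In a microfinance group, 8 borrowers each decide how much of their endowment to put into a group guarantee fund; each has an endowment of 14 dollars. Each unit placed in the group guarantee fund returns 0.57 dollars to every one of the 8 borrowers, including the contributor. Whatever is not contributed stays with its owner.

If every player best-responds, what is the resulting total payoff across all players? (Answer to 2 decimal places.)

112.00 dollars

The private return per contributed unit is 0.57 < 1, so contributing 0 is dominant for every player. At the Nash equilibrium everyone keeps their 14, and the group total is 8 × 14 = 112.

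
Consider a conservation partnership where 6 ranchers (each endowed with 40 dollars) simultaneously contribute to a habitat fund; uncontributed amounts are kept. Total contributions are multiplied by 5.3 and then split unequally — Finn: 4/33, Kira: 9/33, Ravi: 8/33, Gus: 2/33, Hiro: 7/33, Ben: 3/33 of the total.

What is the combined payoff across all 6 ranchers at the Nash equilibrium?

A player with share s gets back 5.3·s per unit contributed, so full contribution is dominant for anyone with s > 1/5.3 = 0.1887 and zero contribution is dominant for anyone below.
Kira, Ravi and Hiro are above the threshold, contributing 40 each; the remaining 3 contribute 0. Total contributed: 120.
The habitat fund pays out 5.3 × 120 = 636.00 in total (split across the unequal shares, but the aggregate is all that matters for the group sum).
The 3 free-riders keep 40 each, adding 120. Group total = 120 + 636.00 = 756.00.

756.00 dollars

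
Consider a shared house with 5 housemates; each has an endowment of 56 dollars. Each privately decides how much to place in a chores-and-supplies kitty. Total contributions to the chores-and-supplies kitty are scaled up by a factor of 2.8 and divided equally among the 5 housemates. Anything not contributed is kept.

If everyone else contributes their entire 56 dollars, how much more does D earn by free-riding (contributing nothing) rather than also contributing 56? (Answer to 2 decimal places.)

Switching from a contribution of 56 to 0 lets D keep an extra 56 dollars, but lowers the chores-and-supplies kitty by 56, which costs D their own share of that drop: 2.8/5 × 56 = 31.36.
Net gain = 56 − 31.36 = 24.64. The private return per contributed unit (0.5600) is below 1, so free-riding is indeed the best response regardless of what the others do.

24.64 dollars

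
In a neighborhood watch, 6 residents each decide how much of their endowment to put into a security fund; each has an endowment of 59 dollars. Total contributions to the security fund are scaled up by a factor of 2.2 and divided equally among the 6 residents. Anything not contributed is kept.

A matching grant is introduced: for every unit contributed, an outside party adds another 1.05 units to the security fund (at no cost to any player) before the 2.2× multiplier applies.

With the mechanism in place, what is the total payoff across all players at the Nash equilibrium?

354.00 dollars

The effective private return is 2.2 × 2.05 / 6 = 0.7517, which is still under 1, so the mechanism doesn't change anyone's dominant strategy: zero contribution.
At the Nash equilibrium no one contributes; group total payoff = 6 × 59 = 354.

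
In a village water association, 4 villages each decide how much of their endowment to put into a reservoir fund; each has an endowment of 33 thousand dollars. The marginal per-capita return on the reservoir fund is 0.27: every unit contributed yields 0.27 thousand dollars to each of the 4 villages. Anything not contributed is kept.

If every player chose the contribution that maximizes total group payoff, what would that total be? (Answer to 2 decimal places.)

Each contributed unit returns 1.080 to the group as a whole (0.27 to each of 4 players), which exceeds 1, so the social optimum is full contribution: group total = 1.080 × 132 = 142.56.

142.56 thousand dollars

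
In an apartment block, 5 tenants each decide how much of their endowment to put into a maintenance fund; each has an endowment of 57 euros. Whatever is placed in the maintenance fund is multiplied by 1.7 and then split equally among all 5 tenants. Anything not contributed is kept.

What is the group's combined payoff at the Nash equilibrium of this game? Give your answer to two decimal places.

Each contributed unit returns 1.7/5 = 0.3400 to its contributor — below 1 — so contributing 0 is dominant for every player. At the Nash equilibrium everyone keeps their 57, and the group total is 5 × 57 = 285.

285.00 euros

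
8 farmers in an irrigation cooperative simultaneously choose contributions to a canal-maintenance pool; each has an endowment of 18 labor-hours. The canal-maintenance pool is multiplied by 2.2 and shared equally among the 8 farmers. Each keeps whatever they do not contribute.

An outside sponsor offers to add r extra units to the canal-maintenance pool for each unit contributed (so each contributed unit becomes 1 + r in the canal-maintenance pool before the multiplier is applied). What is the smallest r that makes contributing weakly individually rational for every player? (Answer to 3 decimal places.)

2.636

With matching at rate r, one contributed unit becomes (1 + r) in the canal-maintenance pool and returns 2.2 × (1 + r) / 8 to the contributor.
Setting this equal to 1: 1 + r = 8/2.2 = 3.6364.
So the minimum matching rate is r = 3.6364 − 1 = 2.636.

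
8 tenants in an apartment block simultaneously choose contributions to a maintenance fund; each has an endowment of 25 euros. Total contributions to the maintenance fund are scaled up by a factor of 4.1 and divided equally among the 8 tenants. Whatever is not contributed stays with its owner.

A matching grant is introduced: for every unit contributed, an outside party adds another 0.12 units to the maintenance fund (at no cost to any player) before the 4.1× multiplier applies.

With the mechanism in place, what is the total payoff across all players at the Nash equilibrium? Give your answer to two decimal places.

The effective private return is 4.1 × 1.12 / 8 = 0.5740, which is still under 1, so the mechanism doesn't change anyone's dominant strategy: zero contribution.
At the Nash equilibrium no one contributes; group total payoff = 8 × 25 = 200.

200.00 euros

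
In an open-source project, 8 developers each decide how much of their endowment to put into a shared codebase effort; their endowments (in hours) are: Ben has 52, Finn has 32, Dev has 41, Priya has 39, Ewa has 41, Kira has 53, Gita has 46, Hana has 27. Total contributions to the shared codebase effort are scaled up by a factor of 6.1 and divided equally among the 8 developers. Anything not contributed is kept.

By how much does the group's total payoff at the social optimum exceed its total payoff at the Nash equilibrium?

The private return per contributed unit is 6.1/8 = 0.7625 < 1 for every player regardless of endowment, so the Nash equilibrium is zero contribution and the group total is Σ E_j = 52 + 32 + 41 + 39 + 41 + 53 + 46 + 27 = 331.
Each contributed unit returns 6.100 to the group, so the social optimum is full contribution by everyone: group total = 6.100 × 331 = 2019.10.
Efficiency loss = (6.100 − 1) × 331 = 1688.10.

1688.10 hours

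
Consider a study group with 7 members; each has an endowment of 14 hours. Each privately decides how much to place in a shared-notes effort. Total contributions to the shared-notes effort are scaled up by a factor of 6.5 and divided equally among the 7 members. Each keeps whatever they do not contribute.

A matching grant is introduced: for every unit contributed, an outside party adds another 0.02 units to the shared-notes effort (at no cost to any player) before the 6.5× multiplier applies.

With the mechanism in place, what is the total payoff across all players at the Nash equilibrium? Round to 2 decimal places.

Even with the mechanism, each unit contributed returns only 6.5 × 1.02 / 7 = 0.9471 per unit of net cost, so contributing nothing is still dominant.
At the Nash equilibrium no one contributes; group total payoff = 7 × 14 = 98.

98.00 hours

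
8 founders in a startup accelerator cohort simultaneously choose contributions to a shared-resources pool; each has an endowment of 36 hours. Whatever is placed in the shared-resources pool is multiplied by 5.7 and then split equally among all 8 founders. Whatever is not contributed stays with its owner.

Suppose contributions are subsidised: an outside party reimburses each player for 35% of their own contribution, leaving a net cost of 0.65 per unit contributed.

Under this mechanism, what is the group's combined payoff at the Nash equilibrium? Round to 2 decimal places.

Under the mechanism each unit contributed yields (5.7/8) / 0.65 = 1.0962 back to its contributor per unit of net cost, which exceeds 1, making full contribution the dominant choice for everyone.
So the Nash equilibrium is full contribution by all 8; the group earns 8 × (36 × 0.35 + 5.7 × 36) = 1742.40.

1742.40 hours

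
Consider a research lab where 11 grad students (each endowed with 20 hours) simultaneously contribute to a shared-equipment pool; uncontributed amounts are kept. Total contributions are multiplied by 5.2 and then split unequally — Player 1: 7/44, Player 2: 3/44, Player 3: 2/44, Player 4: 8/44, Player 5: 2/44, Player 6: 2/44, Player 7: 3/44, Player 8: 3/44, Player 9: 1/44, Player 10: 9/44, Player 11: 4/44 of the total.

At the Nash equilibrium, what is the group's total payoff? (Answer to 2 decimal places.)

304.00 hours

Player j's private return per contributed unit is 5.2 × (j's share). Contributing is weakly dominant for j when that share is at least 1/5.2 = 0.1923, and contributing 0 is dominant otherwise.
Only Player 10 (9/44) clears that bar, contributing 20; the remaining 10 contribute 0. Total contributed: 20.
The shared-equipment pool pays out 5.2 × 20 = 104.00 in total (split across the unequal shares, but the aggregate is all that matters for the group sum).
The 10 free-riders keep 20 each, adding 200. Group total = 200 + 104.00 = 304.00.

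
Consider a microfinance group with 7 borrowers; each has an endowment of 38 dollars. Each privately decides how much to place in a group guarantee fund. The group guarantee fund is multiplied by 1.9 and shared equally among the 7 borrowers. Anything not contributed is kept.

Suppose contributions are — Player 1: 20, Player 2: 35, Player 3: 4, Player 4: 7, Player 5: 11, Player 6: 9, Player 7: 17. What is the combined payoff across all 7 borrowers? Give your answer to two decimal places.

Total contributed: 20 + 35 + 4 + 7 + 11 + 9 + 17 = 103; total kept: 7 × 38 − 103 = 163.
The group guarantee fund pays out 1.9 × 103 = 195.70 in aggregate.
Group total = 163 + 195.70 = 358.70.

358.70 dollars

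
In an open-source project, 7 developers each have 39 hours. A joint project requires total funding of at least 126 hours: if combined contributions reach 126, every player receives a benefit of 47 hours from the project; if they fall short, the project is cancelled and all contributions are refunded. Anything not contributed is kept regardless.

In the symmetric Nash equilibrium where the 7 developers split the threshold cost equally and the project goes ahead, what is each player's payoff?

Equal share of the threshold: 126/7 = 18.
At this profile no one gains by cutting their contribution: any cut drops the total below 126, the project is cancelled, contributions are refunded, and the deviator ends with 39, which is less than 39 − 18 + 47 = 68. Contributing more than 18 just wastes the excess. So contributing exactly 18 is a best response.
Each player's payoff: 39 − 18 + 47 = 68.

68 hours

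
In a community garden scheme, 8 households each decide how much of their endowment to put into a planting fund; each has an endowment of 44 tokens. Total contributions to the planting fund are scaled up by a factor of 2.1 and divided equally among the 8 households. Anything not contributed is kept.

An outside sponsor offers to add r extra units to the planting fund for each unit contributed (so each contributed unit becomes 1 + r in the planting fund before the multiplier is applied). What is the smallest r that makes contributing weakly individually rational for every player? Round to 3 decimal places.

2.810

With matching at rate r, one contributed unit becomes (1 + r) in the planting fund and returns 2.1 × (1 + r) / 8 to the contributor.
Setting this equal to 1: 1 + r = 8/2.1 = 3.8095.
So the minimum matching rate is r = 3.8095 − 1 = 2.810.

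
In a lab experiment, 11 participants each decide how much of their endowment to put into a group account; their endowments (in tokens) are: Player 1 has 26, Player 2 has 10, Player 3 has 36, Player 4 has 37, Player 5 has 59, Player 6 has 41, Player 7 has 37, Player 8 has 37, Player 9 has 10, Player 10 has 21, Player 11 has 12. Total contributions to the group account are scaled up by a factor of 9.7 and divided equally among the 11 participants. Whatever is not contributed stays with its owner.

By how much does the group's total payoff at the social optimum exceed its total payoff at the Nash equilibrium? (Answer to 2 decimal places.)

The private return per contributed unit is 9.7/11 = 0.8818 < 1 for every player regardless of endowment, so the Nash equilibrium is zero contribution and the group total is Σ E_j = 26 + 10 + 36 + 37 + 59 + 41 + 37 + 37 + 10 + 21 + 12 = 326.
Each contributed unit returns 9.700 to the group, so the social optimum is full contribution by everyone: group total = 9.700 × 326 = 3162.20.
Efficiency loss = (9.700 − 1) × 326 = 2836.20.

2836.20 tokens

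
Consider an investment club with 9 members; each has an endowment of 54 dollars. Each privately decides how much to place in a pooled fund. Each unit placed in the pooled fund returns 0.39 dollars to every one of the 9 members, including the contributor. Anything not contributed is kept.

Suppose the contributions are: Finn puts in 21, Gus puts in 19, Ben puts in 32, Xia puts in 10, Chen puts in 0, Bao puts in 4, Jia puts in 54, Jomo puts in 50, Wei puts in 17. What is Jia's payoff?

80.73 dollars

Total contributed: 21 + 19 + 32 + 10 + 0 + 4 + 54 + 50 + 17 = 207.
Each receives 0.39 × 207 = 80.73 from the pooled fund.
Jia keeps 54 − 54 = 0, so Jia's payoff is 0 + 80.73 = 80.73.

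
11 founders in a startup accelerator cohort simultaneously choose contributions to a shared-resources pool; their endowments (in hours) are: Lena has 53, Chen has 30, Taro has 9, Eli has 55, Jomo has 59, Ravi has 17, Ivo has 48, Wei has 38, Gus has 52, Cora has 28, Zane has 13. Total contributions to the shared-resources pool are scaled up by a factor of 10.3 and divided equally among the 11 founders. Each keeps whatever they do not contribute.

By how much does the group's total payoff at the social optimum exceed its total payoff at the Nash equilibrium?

3738.60 hours

The private return per contributed unit is 10.3/11 = 0.9364 < 1 for every player regardless of endowment, so the Nash equilibrium is zero contribution and the group total is Σ E_j = 53 + 30 + 9 + 55 + 59 + 17 + 48 + 38 + 52 + 28 + 13 = 402.
Each contributed unit returns 10.300 to the group, so the social optimum is full contribution by everyone: group total = 10.300 × 402 = 4140.60.
Efficiency loss = (10.300 − 1) × 402 = 3738.60.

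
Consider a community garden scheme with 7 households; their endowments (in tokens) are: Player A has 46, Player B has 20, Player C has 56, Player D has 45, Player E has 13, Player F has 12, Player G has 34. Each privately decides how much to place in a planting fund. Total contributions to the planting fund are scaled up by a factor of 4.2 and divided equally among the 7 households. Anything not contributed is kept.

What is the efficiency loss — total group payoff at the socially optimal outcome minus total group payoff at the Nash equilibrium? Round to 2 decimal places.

723.20 tokens

The private return per contributed unit is 4.2/7 = 0.6000 < 1 for every player regardless of endowment, so the Nash equilibrium is zero contribution and the group total is Σ E_j = 46 + 20 + 56 + 45 + 13 + 12 + 34 = 226.
Each contributed unit returns 4.200 to the group, so the social optimum is full contribution by everyone: group total = 4.200 × 226 = 949.20.
Efficiency loss = (4.200 − 1) × 226 = 723.20.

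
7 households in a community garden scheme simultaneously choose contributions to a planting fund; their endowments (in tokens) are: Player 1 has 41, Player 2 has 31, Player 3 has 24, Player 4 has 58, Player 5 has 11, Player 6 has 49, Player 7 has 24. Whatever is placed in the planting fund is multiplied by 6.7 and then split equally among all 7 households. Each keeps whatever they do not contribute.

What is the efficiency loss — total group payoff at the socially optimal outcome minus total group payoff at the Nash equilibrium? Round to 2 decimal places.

1356.60 tokens

The private return per contributed unit is 6.7/7 = 0.9571 < 1 for every player regardless of endowment, so the Nash equilibrium is zero contribution and the group total is Σ E_j = 41 + 31 + 24 + 58 + 11 + 49 + 24 = 238.
Each contributed unit returns 6.700 to the group, so the social optimum is full contribution by everyone: group total = 6.700 × 238 = 1594.60.
Efficiency loss = (6.700 − 1) × 238 = 1356.60.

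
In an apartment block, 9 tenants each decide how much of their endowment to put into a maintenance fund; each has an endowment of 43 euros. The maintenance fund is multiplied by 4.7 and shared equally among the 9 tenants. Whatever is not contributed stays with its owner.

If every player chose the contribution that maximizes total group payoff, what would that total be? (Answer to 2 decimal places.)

1818.90 euros

Each contributed unit returns 4.700 to the group as a whole (0.5222 to each of 9 players), which exceeds 1, so the social optimum is full contribution: group total = 4.700 × 387 = 1818.90.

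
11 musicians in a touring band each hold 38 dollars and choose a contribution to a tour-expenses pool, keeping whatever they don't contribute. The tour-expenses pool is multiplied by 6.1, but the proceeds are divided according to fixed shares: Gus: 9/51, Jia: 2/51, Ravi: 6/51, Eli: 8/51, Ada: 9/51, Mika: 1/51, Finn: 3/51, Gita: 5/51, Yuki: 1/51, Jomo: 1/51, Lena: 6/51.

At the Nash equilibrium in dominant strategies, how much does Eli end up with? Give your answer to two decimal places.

Player j's private return per contributed unit is 6.1 × (j's share). Contributing is weakly dominant for j when that share is at least 1/6.1 = 0.1639, and contributing 0 is dominant otherwise.
Gus and Ada are above the threshold, contributing 38 each; the remaining 9 contribute 0. Total contributed: 76.
Eli keeps 38 and receives 6.1 × 76 × 8/51 = 72.72 from the tour-expenses pool, for a payoff of 110.72.

110.72 dollars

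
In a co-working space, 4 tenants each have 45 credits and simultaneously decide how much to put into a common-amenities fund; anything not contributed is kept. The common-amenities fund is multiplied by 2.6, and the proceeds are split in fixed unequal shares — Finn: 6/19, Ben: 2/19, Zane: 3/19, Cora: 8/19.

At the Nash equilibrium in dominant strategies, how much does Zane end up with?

63.47 credits

Each unit j contributes comes back to j as 2.6 × (j's share), so j prefers to contribute only if that share exceeds 1/2.6 = 0.3846; otherwise keeping the unit dominates.
Only Cora (8/19) clears that bar, contributing 45; the remaining 3 contribute 0. Total contributed: 45.
Zane keeps 45 and receives 2.6 × 45 × 3/19 = 18.47 from the common-amenities fund, for a payoff of 63.47.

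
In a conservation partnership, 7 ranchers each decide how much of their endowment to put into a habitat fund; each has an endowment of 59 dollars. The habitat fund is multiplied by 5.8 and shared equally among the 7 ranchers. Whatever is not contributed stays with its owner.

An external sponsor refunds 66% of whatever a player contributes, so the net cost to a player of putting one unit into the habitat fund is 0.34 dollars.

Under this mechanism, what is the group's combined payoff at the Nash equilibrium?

2667.98 dollars

Under the mechanism each unit contributed yields (5.8/7) / 0.34 = 2.4370 back to its contributor per unit of net cost, which exceeds 1, making full contribution the dominant choice for everyone.
At the Nash equilibrium everyone contributes 59. Group total payoff = 7 × (59 × 0.66 + 5.8 × 59) = 2667.98.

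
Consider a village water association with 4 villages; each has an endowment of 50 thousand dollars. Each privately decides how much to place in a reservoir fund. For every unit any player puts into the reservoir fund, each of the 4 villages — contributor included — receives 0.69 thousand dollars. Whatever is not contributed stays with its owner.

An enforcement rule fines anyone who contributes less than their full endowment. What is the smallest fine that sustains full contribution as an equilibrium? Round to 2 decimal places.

15.50 thousand dollars

Given the others contribute fully, the best deviation is to contribute 0 (any partial contribution still incurs the fine and gives up units whose private return 0.69 is below 1).
Deviating from 50 to 0 saves 50 thousand dollars but forfeits the deviator's share of the drop in the reservoir fund: 0.69 × 50 = 34.50.
So the deviation gain is 50 − 34.50 = 15.50, and the fine must be at least 15.50 thousand dollars to wipe it out.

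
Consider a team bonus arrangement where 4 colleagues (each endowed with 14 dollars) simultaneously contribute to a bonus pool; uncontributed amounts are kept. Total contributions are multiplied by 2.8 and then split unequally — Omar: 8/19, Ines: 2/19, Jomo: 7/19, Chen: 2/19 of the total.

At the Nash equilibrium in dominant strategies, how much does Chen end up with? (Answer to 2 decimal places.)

22.25 dollars

For player j, contributing a unit is worthwhile iff 2.8 × (j's share) ≥ 1, i.e. iff j's share is at least 0.3571.
Omar and Jomo are above the threshold, contributing 14 each; the remaining 2 contribute 0. Total contributed: 28.
Chen keeps 14 and receives 2.8 × 28 × 2/19 = 8.25 from the bonus pool, for a payoff of 22.25.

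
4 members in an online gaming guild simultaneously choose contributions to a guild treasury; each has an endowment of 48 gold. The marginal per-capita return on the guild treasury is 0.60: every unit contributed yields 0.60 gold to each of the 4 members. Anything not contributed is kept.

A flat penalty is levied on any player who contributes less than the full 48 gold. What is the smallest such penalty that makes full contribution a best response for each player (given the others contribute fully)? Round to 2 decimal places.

Given the others contribute fully, the best deviation is to contribute 0 (any partial contribution still incurs the fine and gives up units whose private return 0.60 is below 1).
Deviating from 48 to 0 saves 48 gold but forfeits the deviator's share of the drop in the guild treasury: 0.60 × 48 = 28.80.
So the deviation gain is 48 − 28.80 = 19.20, and the fine must be at least 19.20 gold to wipe it out.

19.20 gold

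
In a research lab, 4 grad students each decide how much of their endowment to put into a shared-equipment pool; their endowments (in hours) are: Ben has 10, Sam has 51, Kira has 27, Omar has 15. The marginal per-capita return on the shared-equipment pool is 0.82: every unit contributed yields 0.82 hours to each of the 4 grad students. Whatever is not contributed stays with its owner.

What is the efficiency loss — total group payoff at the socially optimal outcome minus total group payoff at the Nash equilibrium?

The private return per contributed unit is 0.82 < 1 for everyone, so the Nash equilibrium is zero contribution and the group total is Σ E_j = 10 + 51 + 27 + 15 = 103.
Each contributed unit returns 3.280 to the group, so the social optimum is full contribution by everyone: group total = 3.280 × 103 = 337.84.
Efficiency loss = (3.280 − 1) × 103 = 234.84.

234.84 hours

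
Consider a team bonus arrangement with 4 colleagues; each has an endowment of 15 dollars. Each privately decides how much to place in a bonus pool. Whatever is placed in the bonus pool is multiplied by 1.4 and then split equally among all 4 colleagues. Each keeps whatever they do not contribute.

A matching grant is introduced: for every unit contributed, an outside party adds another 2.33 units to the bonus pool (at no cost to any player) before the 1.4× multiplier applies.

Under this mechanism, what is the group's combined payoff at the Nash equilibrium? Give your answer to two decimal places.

279.72 dollars

Under the mechanism each unit contributed yields 1.4 × 3.33 / 4 = 1.1655 back to its contributor per unit of net cost, which exceeds 1, making full contribution the dominant choice for everyone.
At the Nash equilibrium everyone contributes 15. Group total payoff = 1.4 × 3.33 × 60 = 279.72.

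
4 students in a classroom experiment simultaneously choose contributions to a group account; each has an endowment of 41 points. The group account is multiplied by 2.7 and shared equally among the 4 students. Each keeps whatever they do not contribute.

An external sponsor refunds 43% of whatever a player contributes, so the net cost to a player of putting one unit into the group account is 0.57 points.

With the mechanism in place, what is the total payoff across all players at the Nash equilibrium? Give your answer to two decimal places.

513.32 points

The effective private return per unit is now (2.7/4) / 0.57 = 1.1842 > 1, so every player's dominant strategy flips to full contribution.
So the Nash equilibrium is full contribution by all 4; the group earns 4 × (41 × 0.43 + 2.7 × 41) = 513.32.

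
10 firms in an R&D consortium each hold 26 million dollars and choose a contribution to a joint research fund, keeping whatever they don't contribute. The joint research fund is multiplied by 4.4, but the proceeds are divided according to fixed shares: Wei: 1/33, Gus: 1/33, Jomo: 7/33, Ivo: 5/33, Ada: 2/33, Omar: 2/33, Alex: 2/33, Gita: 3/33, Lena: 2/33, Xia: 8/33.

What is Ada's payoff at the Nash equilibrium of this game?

32.93 million dollars

Player j's private return per contributed unit is 4.4 × (j's share). Contributing is weakly dominant for j when that share is at least 1/4.4 = 0.2273, and contributing 0 is dominant otherwise.
The only share above 0.2273 is Xia's 8/33, contributing 26; the remaining 9 contribute 0. Total contributed: 26.
Ada keeps 26 and receives 4.4 × 26 × 2/33 = 6.93 from the joint research fund, for a payoff of 32.93.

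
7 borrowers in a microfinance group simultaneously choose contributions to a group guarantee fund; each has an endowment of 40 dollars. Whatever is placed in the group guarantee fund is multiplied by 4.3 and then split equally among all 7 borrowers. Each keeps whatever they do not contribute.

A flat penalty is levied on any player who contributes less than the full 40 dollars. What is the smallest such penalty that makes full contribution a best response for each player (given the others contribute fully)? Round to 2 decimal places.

Given the others contribute fully, the best deviation is to contribute 0 (any partial contribution still incurs the fine and gives up units whose private return 0.6143 is below 1).
Deviating from 40 to 0 saves 40 dollars but forfeits the deviator's share of the drop in the group guarantee fund: 4.3/7 × 40 = 24.57.
So the deviation gain is 40 − 24.57 = 15.43, and the fine must be at least 15.43 dollars to wipe it out.

15.43 dollars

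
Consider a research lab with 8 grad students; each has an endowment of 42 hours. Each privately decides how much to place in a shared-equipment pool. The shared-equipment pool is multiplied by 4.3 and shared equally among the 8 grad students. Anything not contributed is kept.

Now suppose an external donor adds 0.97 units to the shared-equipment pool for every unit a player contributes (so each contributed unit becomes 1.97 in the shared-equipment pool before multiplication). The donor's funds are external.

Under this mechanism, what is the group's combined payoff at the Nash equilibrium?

Under the mechanism each unit contributed yields 4.3 × 1.97 / 8 = 1.0589 back to its contributor per unit of net cost, which exceeds 1, making full contribution the dominant choice for everyone.
At the Nash equilibrium everyone contributes 42. Group total payoff = 4.3 × 1.97 × 336 = 2846.26.

2846.26 hours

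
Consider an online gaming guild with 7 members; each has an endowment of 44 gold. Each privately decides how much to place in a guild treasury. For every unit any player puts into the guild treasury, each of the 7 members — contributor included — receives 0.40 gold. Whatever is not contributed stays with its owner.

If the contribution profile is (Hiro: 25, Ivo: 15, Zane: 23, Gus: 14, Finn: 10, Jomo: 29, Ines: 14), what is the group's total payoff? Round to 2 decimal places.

542.00 gold

Total contributed: 25 + 15 + 23 + 14 + 10 + 29 + 14 = 130; total kept: 7 × 44 − 130 = 178.
The guild treasury pays out 0.40 × 7 × 130 = 364.00 in aggregate.
Group total = 178 + 364.00 = 542.00.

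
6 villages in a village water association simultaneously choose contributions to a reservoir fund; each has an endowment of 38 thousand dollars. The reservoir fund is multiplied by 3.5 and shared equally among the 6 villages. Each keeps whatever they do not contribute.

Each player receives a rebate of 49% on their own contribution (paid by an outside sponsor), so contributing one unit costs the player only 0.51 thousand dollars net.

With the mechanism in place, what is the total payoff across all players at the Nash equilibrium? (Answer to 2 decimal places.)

909.72 thousand dollars

Under the mechanism each unit contributed yields (3.5/6) / 0.51 = 1.1438 back to its contributor per unit of net cost, which exceeds 1, making full contribution the dominant choice for everyone.
At the Nash equilibrium everyone contributes 38. Group total payoff = 6 × (38 × 0.49 + 3.5 × 38) = 909.72.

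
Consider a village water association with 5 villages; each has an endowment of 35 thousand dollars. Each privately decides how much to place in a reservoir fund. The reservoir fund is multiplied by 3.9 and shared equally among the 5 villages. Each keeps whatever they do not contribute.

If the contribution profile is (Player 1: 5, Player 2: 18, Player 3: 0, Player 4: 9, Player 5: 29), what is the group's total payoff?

351.90 thousand dollars

Total contributed: 5 + 18 + 0 + 9 + 29 = 61; total kept: 5 × 35 − 61 = 114.
The reservoir fund pays out 3.9 × 61 = 237.90 in aggregate.
Group total = 114 + 237.90 = 351.90.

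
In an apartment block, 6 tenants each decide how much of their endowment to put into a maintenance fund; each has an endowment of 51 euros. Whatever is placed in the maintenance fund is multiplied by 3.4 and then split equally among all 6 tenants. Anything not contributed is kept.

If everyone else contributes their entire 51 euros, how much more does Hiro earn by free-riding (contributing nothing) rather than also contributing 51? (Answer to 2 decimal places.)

Switching from a contribution of 51 to 0 lets Hiro keep an extra 51 euros, but lowers the maintenance fund by 51, which costs Hiro their own share of that drop: 3.4/6 × 51 = 28.90.
Net gain = 51 − 28.90 = 22.10. The private return per contributed unit (0.5667) is below 1, so free-riding is indeed the best response regardless of what the others do.

22.10 euros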